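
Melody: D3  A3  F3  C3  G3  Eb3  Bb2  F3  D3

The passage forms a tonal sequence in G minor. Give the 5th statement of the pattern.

G2 D3 Bb2

Taking 3-note groups, the heads are D3, C3, Bb2: the pattern moves down a 2nd.
Continuing the starts: A2 → G2.
From G2 the diatonic shape gives G2 D3 Bb2.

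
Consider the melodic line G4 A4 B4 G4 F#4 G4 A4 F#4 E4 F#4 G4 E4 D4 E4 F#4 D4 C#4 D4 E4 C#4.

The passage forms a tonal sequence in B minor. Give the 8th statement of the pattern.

Taking 4-note groups, the heads are G4, F#4, E4, D4, C#4: the pattern moves down a 2nd.
Extending down a 2nd: B3 → A3 → G3.
So cell 8 is G3 A3 B3 G3.

G3 A3 B3 G3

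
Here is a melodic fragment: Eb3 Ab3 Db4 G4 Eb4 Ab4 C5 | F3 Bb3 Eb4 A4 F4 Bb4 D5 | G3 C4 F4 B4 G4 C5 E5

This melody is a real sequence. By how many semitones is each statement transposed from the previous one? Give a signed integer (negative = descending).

With a 7-note motive the entries are Eb3, F3, G3, each up a 2nd from the previous.
Eb3→F3 is 53 − 51 = 2 semitones.

2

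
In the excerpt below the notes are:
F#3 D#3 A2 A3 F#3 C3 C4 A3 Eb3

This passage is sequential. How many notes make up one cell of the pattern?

3

9 notes total. Splitting into 3 groups of 3:
F#3 D#3 A2 | A3 F#3 C3 | C4 A3 Eb3
Every group is a transposition up a 3rd of the one before; no shorter unit works.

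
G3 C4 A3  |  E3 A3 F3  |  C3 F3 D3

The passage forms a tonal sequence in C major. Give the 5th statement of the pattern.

F2 B2 G2

Taking 3-note groups, the heads are G3, E3, C3: the pattern moves down a 3rd.
Continuing the starts: A2 → F2.
Statement 5 starts on F2 and keeps the same diatonic contour: F2 B2 G2.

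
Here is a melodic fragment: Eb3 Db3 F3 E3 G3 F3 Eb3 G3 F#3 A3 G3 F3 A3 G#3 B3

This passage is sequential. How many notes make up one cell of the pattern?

15 notes total. Splitting into 3 groups of 5:
Eb3 Db3 F3 E3 G3 | F3 Eb3 G3 F#3 A3 | G3 F3 A3 G#3 B3
That's a consistent up a 2nd shift per cell, and no other grouping gives one.

5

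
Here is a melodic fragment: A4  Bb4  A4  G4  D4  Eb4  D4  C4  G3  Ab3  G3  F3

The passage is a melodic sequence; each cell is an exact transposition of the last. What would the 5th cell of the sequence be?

The 4-note cells begin on A4, D4, G3 — each down a 5th from the last.
Carrying on: C3 → F2.
So cell 5 is F2 Gb2 F2 Eb2.

F2 Gb2 F2 Eb2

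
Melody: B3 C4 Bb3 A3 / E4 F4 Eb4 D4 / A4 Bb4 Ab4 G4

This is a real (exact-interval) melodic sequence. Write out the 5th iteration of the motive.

Taking 4-note groups, the heads are B3, E4, A4: the pattern moves up a 4th.
Extending up a 4th: D5 → G5.
From G5 the exact shape gives G5 Ab5 Gb5 F5.

G5 Ab5 Gb5 F5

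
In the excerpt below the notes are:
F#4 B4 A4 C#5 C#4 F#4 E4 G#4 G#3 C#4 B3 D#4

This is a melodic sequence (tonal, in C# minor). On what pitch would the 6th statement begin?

The 4-note cells begin on F#4, C#4, G#3 — each down a 4th from the last.
Extending the heads down a 4th: D#3 → A2 → E2.

E2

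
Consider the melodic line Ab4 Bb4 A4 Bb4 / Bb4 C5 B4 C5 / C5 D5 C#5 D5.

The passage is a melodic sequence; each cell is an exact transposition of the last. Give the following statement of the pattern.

D5 E5 D#5 E5

Unit = 4 notes; the statements start on Ab4, Bb4, C5, moving up a 2nd each time.
So cell 4 is D5 E5 D#5 E5.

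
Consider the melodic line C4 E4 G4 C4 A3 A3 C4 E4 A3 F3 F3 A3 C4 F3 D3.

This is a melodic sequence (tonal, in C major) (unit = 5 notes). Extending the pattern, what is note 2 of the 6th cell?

Grouping in 5s, the 2nd note of each cell is E4, C4, A3.
Extending down a 3rd: F3 → D3 → B2.

B2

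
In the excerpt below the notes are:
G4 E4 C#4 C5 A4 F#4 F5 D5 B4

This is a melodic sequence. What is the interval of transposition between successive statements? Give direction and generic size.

up a 4th

The 3-note cells begin on G4, C5, F5 — each up a 4th from the last.
G4 to C5 is up a 4th.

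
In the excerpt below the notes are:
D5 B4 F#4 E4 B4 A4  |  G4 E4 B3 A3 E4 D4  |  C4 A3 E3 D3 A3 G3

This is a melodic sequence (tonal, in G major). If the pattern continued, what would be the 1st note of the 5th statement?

With 6-note cells, note 1 of each statement runs D5, G4, C4.
Extending down a 5th: F#3 → B2.

B2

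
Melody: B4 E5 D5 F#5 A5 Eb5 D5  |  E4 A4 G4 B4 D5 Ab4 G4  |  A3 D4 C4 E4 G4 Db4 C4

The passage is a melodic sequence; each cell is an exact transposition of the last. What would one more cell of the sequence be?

D3 G3 F3 A3 C4 Gb3 F3

Unit = 7 notes; the statements start on B4, E4, A3, moving down a 5th each time.
So cell 4 is D3 G3 F3 A3 C4 Gb3 F3.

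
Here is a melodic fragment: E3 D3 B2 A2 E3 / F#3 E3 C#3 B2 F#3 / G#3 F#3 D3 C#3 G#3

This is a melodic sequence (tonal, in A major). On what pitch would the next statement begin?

A3

Taking 5-note groups, the heads are E3, F#3, G#3: the pattern moves up a 2nd.
One more step up a 2nd gives A3.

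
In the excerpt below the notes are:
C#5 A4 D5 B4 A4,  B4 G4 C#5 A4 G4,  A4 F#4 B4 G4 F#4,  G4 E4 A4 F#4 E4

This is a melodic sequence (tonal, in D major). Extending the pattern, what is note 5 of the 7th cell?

With 5-note cells, note 5 of each statement runs A4, G4, F#4, E4.
Each moves down a 2nd. Continuing: D4 → C#4 → B3.

B3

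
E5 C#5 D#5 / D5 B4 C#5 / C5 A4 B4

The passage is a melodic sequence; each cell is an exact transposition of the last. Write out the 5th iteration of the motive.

Ab4 F4 G4

The 3-note cells begin on E5, D5, C5 — each down a 2nd from the last.
Carrying on: Bb4 → Ab4.
So cell 5 is Ab4 F4 G4.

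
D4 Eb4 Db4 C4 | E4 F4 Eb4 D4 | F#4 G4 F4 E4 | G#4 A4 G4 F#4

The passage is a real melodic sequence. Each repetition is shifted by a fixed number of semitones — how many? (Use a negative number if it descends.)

2

Taking 4-note groups, the heads are D4, E4, F#4, G#4: the pattern moves up a 2nd.
D4→E4 is 64 − 62 = 2 semitones.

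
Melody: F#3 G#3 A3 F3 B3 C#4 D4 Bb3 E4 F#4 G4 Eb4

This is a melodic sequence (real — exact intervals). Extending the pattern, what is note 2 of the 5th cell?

E5

With 4-note cells, note 2 of each statement runs G#3, C#4, F#4.
Carrying that up a 4th forward: B4 → E5.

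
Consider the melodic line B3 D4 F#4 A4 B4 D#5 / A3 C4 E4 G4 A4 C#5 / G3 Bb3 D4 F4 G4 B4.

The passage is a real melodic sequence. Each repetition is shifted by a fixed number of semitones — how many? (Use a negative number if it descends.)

-2

The 6-note cells begin on B3, A3, G3 — each down a 2nd from the last.
B3 to A3 spans -2 semitones.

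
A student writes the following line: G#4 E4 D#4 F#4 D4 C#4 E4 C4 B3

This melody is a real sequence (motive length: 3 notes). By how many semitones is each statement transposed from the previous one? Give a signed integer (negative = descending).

The 3-note cells begin on G#4, F#4, E4 — each down a 2nd from the last.
G#4 to F#4 spans -2 semitones.

-2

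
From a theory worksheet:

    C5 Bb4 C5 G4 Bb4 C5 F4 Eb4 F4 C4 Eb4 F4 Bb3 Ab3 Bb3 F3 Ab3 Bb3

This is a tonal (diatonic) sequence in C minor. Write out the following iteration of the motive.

With a 6-note motive the entries are C5, F4, Bb3, each down a 5th from the previous.
So cell 4 is Eb3 D3 Eb3 Bb2 D3 Eb3.

Eb3 D3 Eb3 Bb2 D3 Eb3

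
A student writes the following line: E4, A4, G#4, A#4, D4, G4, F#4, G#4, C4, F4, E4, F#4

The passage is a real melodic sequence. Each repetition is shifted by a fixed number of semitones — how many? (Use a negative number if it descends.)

-2

The 4-note cells begin on E4, D4, C4 — each down a 2nd from the last.
E4→D4 is 62 − 64 = -2 semitones.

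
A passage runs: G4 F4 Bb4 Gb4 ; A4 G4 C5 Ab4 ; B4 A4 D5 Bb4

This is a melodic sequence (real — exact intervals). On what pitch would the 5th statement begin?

D#5

With a 4-note motive the entries are G4, A4, B4, each up a 2nd from the previous.
Continuing: C#5 → D#5. Statement 5 starts on D#5.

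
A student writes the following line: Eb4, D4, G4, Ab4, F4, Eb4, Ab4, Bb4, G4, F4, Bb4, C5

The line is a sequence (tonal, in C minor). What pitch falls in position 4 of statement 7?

The unit is 4 notes. Position-4 pitches of the 3 shown cells: Ab4, Bb4, C5.
Extending up a 2nd: D5 → Eb5 → F5 → G5.

G5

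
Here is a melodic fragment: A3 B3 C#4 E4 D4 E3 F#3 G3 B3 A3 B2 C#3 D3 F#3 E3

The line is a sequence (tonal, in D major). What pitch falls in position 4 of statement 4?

C#3

The unit is 5 notes. Position-4 pitches of the 3 shown cells: E4, B3, F#3.
One more down a 4th gives C#3.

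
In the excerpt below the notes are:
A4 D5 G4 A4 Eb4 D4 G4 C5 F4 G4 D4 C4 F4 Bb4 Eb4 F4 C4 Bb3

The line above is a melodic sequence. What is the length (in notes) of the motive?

6

18 notes total. Splitting into 3 groups of 6:
A4 D5 G4 A4 Eb4 D4 | G4 C5 F4 G4 D4 C4 | F4 Bb4 Eb4 F4 C4 Bb3
Each cell is the previous one down a 2nd — so the unit is 6 notes.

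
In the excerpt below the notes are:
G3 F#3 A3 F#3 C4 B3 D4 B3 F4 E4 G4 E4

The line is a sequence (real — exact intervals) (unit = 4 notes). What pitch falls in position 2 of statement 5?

D5

The unit is 4 notes. Position-2 pitches of the 3 shown cells: F#3, B3, E4.
Each moves up a 4th. Continuing: A4 → D5.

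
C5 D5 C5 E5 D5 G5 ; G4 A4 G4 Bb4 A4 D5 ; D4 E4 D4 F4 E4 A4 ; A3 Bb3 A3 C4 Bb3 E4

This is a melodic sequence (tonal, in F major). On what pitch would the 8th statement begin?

C2

The 6-note cells begin on C5, G4, D4, A3 — each down a 4th from the last.
Extending the heads down a 4th: E3 → Bb2 → F2 → C2.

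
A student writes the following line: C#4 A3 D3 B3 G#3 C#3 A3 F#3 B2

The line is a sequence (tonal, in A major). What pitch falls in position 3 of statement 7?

With 3-note cells, note 3 of each statement runs D3, C#3, B2.
Each moves down a 2nd. Continuing: A2 → G#2 → F#2 → E2.

E2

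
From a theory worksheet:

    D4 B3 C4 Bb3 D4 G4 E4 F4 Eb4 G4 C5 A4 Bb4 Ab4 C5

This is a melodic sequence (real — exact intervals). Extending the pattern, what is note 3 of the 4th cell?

The unit is 5 notes. Position-3 pitches of the 3 shown cells: C4, F4, Bb4.
One more up a 4th gives Eb5.

Eb5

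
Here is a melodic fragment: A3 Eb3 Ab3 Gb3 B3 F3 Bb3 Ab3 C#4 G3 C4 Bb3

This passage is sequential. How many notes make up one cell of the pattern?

4

There are 12 notes; a 4-note unit gives 3 cells:
A3 Eb3 Ab3 Gb3 | B3 F3 Bb3 Ab3 | C#4 G3 C4 Bb3
Every group is a transposition up a 2nd of the one before; no shorter unit works.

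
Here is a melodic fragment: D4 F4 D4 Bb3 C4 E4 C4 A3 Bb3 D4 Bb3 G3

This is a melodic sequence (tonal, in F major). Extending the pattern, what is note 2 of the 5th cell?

With 4-note cells, note 2 of each statement runs F4, E4, D4.
Each moves down a 2nd. Continuing: C4 → Bb3.

Bb3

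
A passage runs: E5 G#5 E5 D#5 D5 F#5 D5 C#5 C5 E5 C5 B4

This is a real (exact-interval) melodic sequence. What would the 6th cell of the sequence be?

Gb4 Bb4 Gb4 F4

The 4-note cells begin on E5, D5, C5 — each down a 2nd from the last.
Extending down a 2nd: Bb4 → Ab4 → Gb4.
From Gb4 the exact shape gives Gb4 Bb4 Gb4 F4.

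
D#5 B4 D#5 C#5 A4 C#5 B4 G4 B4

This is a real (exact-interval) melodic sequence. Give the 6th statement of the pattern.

F4 Db4 F4

The 3-note cells begin on D#5, C#5, B4 — each down a 2nd from the last.
Continuing the starts: A4 → G4 → F4.
Statement 6 starts on F4 and keeps the same exact contour: F4 Db4 F4.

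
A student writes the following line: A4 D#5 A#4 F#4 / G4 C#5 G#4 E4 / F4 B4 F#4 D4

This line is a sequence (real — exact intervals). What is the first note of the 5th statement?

Db4

Unit = 4 notes; the statements start on A4, G4, F4, moving down a 2nd each time.
Continuing: Eb4 → Db4. Statement 5 starts on Db4.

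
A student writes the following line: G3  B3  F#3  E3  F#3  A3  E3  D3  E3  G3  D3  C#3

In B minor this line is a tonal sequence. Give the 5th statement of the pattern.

C#3 E3 B2 A2

Taking 4-note groups, the heads are G3, F#3, E3: the pattern moves down a 2nd.
Extending down a 2nd: D3 → C#3.
Statement 5 starts on C#3 and keeps the same diatonic contour: C#3 E3 B2 A2.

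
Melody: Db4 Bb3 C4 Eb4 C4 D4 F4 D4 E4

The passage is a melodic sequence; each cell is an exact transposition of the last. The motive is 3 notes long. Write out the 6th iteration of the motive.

B4 G#4 A#4

With a 3-note motive the entries are Db4, Eb4, F4, each up a 2nd from the previous.
Carrying on: G4 → A4 → B4.
So cell 6 is B4 G#4 A#4.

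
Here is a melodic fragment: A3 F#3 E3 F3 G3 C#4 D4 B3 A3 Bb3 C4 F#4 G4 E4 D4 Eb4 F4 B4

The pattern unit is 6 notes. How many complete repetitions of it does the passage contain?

18 notes in groups of 6 gives 18/6 = 3 statements.
Starts: A3, D4, G4 — each up a 4th.

3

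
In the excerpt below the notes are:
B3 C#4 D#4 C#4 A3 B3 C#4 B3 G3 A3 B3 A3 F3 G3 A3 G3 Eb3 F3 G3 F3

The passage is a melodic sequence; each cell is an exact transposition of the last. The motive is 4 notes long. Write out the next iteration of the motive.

Db3 Eb3 F3 Eb3

The 4-note cells begin on B3, A3, G3, F3, Eb3 — each down a 2nd from the last.
So cell 6 is Db3 Eb3 F3 Eb3.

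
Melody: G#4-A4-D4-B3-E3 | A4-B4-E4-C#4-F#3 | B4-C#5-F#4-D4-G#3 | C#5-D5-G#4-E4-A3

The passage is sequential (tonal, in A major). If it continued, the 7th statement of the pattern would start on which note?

Unit = 5 notes; the statements start on G#4, A4, B4, C#5, moving up a 2nd each time.
Extending the heads up a 2nd: D5 → E5 → F#5.

F#5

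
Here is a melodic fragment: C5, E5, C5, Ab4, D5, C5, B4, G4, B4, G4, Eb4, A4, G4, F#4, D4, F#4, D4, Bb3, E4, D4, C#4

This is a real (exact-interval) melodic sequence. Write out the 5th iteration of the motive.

E3 G#3 E3 C3 F#3 E3 D#3

With a 7-note motive the entries are C5, G4, D4, each down a 4th from the previous.
Extending down a 4th: A3 → E3.
Statement 5 starts on E3 and keeps the same exact contour: E3 G#3 E3 C3 F#3 E3 D#3.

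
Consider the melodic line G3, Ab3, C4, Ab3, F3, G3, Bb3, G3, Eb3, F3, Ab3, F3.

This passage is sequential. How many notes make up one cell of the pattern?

4

Try groups of 4 (3 cells in 12 notes):
G3 Ab3 C4 Ab3 | F3 G3 Bb3 G3 | Eb3 F3 Ab3 F3
Every group is a transposition down a 2nd of the one before; no shorter unit works.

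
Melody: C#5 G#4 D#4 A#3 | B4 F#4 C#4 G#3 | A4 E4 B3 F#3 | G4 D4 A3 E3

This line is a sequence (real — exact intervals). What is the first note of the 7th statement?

Db4

Unit = 4 notes; the statements start on C#5, B4, A4, G4, moving down a 2nd each time.
Continuing: F4 → Eb4 → Db4. Statement 7 starts on Db4.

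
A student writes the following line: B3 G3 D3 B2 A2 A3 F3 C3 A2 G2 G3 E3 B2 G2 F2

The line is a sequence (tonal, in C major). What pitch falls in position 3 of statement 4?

Grouping in 5s, the 3rd note of each cell is D3, C3, B2.
Each moves down a 2nd; the next is A2.

A2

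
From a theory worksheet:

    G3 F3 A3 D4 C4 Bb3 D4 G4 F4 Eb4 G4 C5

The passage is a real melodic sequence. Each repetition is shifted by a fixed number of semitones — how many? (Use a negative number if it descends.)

5

Taking 4-note groups, the heads are G3, C4, F4: the pattern moves up a 4th.
Counting half-steps from G3 to C4: 5.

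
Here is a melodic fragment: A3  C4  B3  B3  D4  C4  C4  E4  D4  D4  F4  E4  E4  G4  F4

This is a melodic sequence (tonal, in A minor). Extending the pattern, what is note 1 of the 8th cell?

With 3-note cells, note 1 of each statement runs A3, B3, C4, D4, E4.
Extending up a 2nd: F4 → G4 → A4.

A4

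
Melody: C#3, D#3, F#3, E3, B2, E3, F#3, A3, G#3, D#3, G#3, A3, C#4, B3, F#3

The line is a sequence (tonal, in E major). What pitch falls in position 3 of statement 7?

With 5-note cells, note 3 of each statement runs F#3, A3, C#4.
Carrying that up a 3rd forward: E4 → G#4 → B4 → D#5.

D#5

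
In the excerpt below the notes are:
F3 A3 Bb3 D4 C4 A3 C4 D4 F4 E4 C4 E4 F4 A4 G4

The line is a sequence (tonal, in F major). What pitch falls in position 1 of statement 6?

Bb4

Grouping in 5s, the 1st note of each cell is F3, A3, C4.
Extending up a 3rd: E4 → G4 → Bb4.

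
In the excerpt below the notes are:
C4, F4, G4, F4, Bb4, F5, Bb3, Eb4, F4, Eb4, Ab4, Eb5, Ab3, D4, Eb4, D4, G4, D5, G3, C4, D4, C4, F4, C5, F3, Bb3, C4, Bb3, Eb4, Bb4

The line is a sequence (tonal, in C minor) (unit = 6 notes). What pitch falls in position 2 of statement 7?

Grouping in 6s, the 2nd note of each cell is F4, Eb4, D4, C4, Bb3.
Carrying that down a 2nd forward: Ab3 → G3.

G3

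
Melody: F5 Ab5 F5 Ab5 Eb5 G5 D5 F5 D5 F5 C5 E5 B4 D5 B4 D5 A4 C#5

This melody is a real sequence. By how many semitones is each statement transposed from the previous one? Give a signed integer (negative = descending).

-3

Taking 6-note groups, the heads are F5, D5, B4: the pattern moves down a 3rd.
Counting half-steps from F5 to D5: -3.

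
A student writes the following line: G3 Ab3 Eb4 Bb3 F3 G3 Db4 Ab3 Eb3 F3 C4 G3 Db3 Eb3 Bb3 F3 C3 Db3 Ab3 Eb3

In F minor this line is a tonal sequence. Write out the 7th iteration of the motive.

Ab2 Bb2 F3 C3

The 4-note cells begin on G3, F3, Eb3, Db3, C3 — each down a 2nd from the last.
Extending down a 2nd: Bb2 → Ab2.
From Ab2 the diatonic shape gives Ab2 Bb2 F3 C3.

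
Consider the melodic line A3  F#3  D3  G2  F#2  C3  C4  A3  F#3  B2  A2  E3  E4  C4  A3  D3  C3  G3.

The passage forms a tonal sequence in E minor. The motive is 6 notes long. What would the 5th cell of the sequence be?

B4 G4 E4 A3 G3 D4

Taking 6-note groups, the heads are A3, C4, E4: the pattern moves up a 3rd.
Continuing the starts: G4 → B4.
So cell 5 is B4 G4 E4 A3 G3 D4.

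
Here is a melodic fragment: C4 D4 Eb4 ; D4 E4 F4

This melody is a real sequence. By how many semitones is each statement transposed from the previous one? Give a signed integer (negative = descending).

2

Taking 3-note groups, the heads are C4, D4: the pattern moves up a 2nd.
C4→D4 is 62 − 60 = 2 semitones.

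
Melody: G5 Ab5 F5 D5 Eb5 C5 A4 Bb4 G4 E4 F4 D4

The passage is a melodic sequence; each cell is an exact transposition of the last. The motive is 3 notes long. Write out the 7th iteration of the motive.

C#3 D3 B2

Unit = 3 notes; the statements start on G5, D5, A4, E4, moving down a 4th each time.
Continuing the starts: B3 → F#3 → C#3.
So cell 7 is C#3 D3 B2.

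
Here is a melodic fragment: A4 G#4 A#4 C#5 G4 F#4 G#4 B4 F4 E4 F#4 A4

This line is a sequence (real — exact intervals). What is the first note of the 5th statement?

Unit = 4 notes; the statements start on A4, G4, F4, moving down a 2nd each time.
Extending the heads down a 2nd: Eb4 → Db4.

Db4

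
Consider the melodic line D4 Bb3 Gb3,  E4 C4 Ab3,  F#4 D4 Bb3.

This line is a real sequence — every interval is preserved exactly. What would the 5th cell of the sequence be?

A#4 F#4 D4

With a 3-note motive the entries are D4, E4, F#4, each up a 2nd from the previous.
Continuing the starts: G#4 → A#4.
From A#4 the exact shape gives A#4 F#4 D4.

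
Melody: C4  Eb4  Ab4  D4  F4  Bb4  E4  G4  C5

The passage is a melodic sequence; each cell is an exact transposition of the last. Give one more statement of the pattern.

Taking 3-note groups, the heads are C4, D4, E4: the pattern moves up a 2nd.
So cell 4 is F#4 A4 D5.

F#4 A4 D5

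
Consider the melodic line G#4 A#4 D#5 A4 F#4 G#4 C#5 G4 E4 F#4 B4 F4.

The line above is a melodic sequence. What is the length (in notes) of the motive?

There are 12 notes; a 4-note unit gives 3 cells:
G#4 A#4 D#5 A4 | F#4 G#4 C#5 G4 | E4 F#4 B4 F4
Every group is a transposition down a 2nd of the one before; no shorter unit works.

4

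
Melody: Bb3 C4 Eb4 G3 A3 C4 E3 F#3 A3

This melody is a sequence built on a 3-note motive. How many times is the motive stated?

3

9 notes in groups of 3 gives 9/3 = 3 statements.
Starts: Bb3, G3, E3 — each down a 3rd.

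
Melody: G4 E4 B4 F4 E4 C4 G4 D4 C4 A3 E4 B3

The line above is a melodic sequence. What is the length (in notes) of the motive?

Try groups of 4 (3 cells in 12 notes):
G4 E4 B4 F4 | E4 C4 G4 D4 | C4 A3 E4 B3
That's a consistent down a 3rd shift per cell, and no other grouping gives one.

4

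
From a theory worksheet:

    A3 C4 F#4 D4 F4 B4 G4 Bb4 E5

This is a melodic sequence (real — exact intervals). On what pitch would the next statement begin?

C5

The 3-note cells begin on A3, D4, G4 — each up a 4th from the last.
One more step up a 4th gives C5.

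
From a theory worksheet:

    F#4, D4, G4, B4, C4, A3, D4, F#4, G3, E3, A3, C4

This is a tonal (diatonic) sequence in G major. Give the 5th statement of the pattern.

A2 F#2 B2 D3

With a 4-note motive the entries are F#4, C4, G3, each down a 4th from the previous.
Continuing the starts: D3 → A2.
So cell 5 is A2 F#2 B2 D3.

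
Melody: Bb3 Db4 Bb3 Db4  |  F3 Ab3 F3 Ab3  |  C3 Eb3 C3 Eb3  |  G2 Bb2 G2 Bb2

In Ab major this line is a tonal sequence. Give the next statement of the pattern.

Db2 F2 Db2 F2

Taking 4-note groups, the heads are Bb3, F3, C3, G2: the pattern moves down a 4th.
Statement 5 starts on Db2 and keeps the same diatonic contour: Db2 F2 Db2 F2.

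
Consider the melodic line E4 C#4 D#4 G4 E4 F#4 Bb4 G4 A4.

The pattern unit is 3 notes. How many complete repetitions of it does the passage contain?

3

9 notes in groups of 3 gives 9/3 = 3 statements.
Starts: E4, G4, Bb4 — each up a 3rd.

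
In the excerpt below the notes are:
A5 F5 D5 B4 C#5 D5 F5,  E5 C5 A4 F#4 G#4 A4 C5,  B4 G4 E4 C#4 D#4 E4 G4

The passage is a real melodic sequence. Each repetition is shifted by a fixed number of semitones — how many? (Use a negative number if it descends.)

The 7-note cells begin on A5, E5, B4 — each down a 4th from the last.
A5→E5 is 76 − 81 = -5 semitones.

-5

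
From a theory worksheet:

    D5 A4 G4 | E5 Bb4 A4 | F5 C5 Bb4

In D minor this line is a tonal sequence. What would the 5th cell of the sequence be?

A5 E5 D5

Unit = 3 notes; the statements start on D5, E5, F5, moving up a 2nd each time.
Continuing the starts: G5 → A5.
From A5 the diatonic shape gives A5 E5 D5.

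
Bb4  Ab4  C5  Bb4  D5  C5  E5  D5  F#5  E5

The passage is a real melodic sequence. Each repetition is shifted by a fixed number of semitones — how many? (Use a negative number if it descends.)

Taking 2-note groups, the heads are Bb4, C5, D5, E5, F#5: the pattern moves up a 2nd.
Bb4 to C5 spans +2 semitones.

2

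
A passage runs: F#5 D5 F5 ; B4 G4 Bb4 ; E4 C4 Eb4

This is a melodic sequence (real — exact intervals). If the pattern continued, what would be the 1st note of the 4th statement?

A3

With 3-note cells, note 1 of each statement runs F#5, B4, E4.
Each moves down a 5th; the next is A3.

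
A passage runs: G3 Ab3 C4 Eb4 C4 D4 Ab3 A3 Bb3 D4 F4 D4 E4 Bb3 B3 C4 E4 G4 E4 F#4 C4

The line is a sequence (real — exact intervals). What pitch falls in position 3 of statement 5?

G#4

With 7-note cells, note 3 of each statement runs C4, D4, E4.
Carrying that up a 2nd forward: F#4 → G#4.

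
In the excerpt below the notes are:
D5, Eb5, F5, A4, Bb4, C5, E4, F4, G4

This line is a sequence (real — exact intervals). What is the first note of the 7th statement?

Unit = 3 notes; the statements start on D5, A4, E4, moving down a 4th each time.
Extending the heads down a 4th: B3 → F#3 → C#3 → G#2.

G#2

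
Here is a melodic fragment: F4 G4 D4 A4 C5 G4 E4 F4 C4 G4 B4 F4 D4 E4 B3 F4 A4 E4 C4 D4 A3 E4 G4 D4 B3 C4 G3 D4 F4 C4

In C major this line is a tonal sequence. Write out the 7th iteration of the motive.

The 6-note cells begin on F4, E4, D4, C4, B3 — each down a 2nd from the last.
Carrying on: A3 → G3.
So cell 7 is G3 A3 E3 B3 D4 A3.

G3 A3 E3 B3 D4 A3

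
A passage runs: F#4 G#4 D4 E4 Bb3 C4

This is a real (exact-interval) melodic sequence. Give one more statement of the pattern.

The 2-note cells begin on F#4, D4, Bb3 — each down a 3rd from the last.
Statement 4 starts on Gb3 and keeps the same exact contour: Gb3 Ab3.

Gb3 Ab3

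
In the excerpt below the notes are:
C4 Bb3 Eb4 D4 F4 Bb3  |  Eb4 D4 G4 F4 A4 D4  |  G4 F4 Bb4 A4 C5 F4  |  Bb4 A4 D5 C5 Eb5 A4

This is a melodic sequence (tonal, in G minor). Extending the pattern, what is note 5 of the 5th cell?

G5

With 6-note cells, note 5 of each statement runs F4, A4, C5, Eb5.
One more up a 3rd gives G5.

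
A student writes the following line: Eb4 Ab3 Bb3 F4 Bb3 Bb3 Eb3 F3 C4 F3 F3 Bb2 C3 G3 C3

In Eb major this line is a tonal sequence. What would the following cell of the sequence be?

Taking 5-note groups, the heads are Eb4, Bb3, F3: the pattern moves down a 4th.
Statement 4 starts on C3 and keeps the same diatonic contour: C3 F2 G2 D3 G2.

C3 F2 G2 D3 G2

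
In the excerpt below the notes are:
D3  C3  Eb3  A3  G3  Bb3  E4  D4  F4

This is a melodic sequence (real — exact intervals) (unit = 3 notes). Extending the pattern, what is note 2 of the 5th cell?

With 3-note cells, note 2 of each statement runs C3, G3, D4.
Extending up a 5th: A4 → E5.

E5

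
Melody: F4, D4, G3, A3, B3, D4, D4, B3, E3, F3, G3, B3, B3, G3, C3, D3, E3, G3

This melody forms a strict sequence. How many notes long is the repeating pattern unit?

6

18 notes total. Splitting into 3 groups of 6:
F4 D4 G3 A3 B3 D4 | D4 B3 E3 F3 G3 B3 | B3 G3 C3 D3 E3 G3
That's a consistent down a 3rd shift per cell, and no other grouping gives one.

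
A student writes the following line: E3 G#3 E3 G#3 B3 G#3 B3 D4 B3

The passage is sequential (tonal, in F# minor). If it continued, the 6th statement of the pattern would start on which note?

A4

With a 3-note motive the entries are E3, G#3, B3, each up a 3rd from the previous.
Continuing: D4 → F#4 → A4. Statement 6 starts on A4.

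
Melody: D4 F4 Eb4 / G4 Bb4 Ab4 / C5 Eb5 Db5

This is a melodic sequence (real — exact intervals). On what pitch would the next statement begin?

Unit = 3 notes; the statements start on D4, G4, C5, moving up a 4th each time.
The next head, up a 4th from C5, is F5.

F5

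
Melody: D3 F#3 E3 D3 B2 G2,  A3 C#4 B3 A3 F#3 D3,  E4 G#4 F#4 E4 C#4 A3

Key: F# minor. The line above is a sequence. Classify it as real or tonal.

Each cell has the same semitone pattern (4, -2, -2, -3, -4) — intervals are preserved exactly.
And G2 lies outside F# minor, so the sequence is real rather than tonal.

real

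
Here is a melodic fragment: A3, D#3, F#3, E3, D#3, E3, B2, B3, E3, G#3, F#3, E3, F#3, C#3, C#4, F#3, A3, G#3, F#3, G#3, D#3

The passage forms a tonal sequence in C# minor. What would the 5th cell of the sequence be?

E4 A3 C#4 B3 A3 B3 F#3

Taking 7-note groups, the heads are A3, B3, C#4: the pattern moves up a 2nd.
Extending up a 2nd: D#4 → E4.
From E4 the diatonic shape gives E4 A3 C#4 B3 A3 B3 F#3.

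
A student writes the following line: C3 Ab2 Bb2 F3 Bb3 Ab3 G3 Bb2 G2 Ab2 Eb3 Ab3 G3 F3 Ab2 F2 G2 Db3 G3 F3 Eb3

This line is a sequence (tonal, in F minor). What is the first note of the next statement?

The 7-note cells begin on C3, Bb2, Ab2 — each down a 2nd from the last.
One more step down a 2nd gives G2.

G2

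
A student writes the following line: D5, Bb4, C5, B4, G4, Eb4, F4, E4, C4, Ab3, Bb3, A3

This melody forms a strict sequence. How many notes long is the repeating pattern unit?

4

12 notes total. Splitting into 3 groups of 4:
D5 Bb4 C5 B4 | G4 Eb4 F4 E4 | C4 Ab3 Bb3 A3
That's a consistent down a 5th shift per cell, and no other grouping gives one.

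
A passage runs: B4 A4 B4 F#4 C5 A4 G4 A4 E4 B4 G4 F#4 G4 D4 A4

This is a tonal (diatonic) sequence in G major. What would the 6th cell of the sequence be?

D4 C4 D4 A3 E4

Unit = 5 notes; the statements start on B4, A4, G4, moving down a 2nd each time.
Extending down a 2nd: F#4 → E4 → D4.
From D4 the diatonic shape gives D4 C4 D4 A3 E4.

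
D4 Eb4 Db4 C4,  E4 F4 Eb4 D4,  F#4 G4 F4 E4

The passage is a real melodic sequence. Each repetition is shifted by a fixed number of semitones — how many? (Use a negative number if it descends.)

Unit = 4 notes; the statements start on D4, E4, F#4, moving up a 2nd each time.
Counting half-steps from D4 to E4: 2.

2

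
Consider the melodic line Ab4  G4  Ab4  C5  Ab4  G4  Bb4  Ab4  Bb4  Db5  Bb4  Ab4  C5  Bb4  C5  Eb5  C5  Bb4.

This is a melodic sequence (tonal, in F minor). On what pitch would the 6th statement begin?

F5

Taking 6-note groups, the heads are Ab4, Bb4, C5: the pattern moves up a 2nd.
Extending the heads up a 2nd: Db5 → Eb5 → F5.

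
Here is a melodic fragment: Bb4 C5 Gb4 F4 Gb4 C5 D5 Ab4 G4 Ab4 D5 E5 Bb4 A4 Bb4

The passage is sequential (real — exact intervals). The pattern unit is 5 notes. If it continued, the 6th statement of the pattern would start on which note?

G#5

Taking 5-note groups, the heads are Bb4, C5, D5: the pattern moves up a 2nd.
Continuing: E5 → F#5 → G#5. Statement 6 starts on G#5.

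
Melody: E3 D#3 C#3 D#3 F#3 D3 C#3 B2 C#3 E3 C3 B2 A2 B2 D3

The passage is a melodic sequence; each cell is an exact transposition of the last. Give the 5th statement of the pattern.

Taking 5-note groups, the heads are E3, D3, C3: the pattern moves down a 2nd.
Extending down a 2nd: Bb2 → Ab2.
So cell 5 is Ab2 G2 F2 G2 Bb2.

Ab2 G2 F2 G2 Bb2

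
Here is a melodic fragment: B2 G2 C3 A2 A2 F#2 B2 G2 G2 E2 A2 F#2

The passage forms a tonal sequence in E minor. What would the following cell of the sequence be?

Unit = 4 notes; the statements start on B2, A2, G2, moving down a 2nd each time.
So cell 4 is F#2 D2 G2 E2.

F#2 D2 G2 E2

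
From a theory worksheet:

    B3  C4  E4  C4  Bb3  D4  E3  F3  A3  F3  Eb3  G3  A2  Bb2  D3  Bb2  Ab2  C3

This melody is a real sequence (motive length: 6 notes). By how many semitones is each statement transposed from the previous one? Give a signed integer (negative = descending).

Taking 6-note groups, the heads are B3, E3, A2: the pattern moves down a 5th.
Counting half-steps from B3 to E3: -7.

-7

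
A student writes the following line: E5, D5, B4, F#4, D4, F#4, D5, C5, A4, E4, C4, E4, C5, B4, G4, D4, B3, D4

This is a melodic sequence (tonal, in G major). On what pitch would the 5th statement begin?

A4

The 6-note cells begin on E5, D5, C5 — each down a 2nd from the last.
Extending the heads down a 2nd: B4 → A4.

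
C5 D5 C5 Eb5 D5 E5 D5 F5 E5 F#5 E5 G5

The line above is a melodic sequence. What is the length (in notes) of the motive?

12 notes total. Splitting into 3 groups of 4:
C5 D5 C5 Eb5 | D5 E5 D5 F5 | E5 F#5 E5 G5
Each cell is the previous one up a 2nd — so the unit is 4 notes.

4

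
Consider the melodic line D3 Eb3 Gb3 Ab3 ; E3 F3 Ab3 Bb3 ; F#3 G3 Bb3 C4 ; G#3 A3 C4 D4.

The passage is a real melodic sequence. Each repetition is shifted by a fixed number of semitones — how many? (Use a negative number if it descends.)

Taking 4-note groups, the heads are D3, E3, F#3, G#3: the pattern moves up a 2nd.
D3 to E3 spans +2 semitones.

2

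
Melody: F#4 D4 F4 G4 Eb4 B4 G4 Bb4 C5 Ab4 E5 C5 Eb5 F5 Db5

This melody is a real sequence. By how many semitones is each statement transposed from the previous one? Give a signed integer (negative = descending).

5

Taking 5-note groups, the heads are F#4, B4, E5: the pattern moves up a 4th.
F#4 to B4 spans +5 semitones.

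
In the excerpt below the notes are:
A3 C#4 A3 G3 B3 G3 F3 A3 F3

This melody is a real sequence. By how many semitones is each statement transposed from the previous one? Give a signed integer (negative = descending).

-2

Unit = 3 notes; the statements start on A3, G3, F3, moving down a 2nd each time.
A3→G3 is 55 − 57 = -2 semitones.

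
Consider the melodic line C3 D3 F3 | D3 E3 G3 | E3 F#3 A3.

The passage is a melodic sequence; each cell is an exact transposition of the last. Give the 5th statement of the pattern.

Taking 3-note groups, the heads are C3, D3, E3: the pattern moves up a 2nd.
Carrying on: F#3 → G#3.
So cell 5 is G#3 A#3 C#4.

G#3 A#3 C#4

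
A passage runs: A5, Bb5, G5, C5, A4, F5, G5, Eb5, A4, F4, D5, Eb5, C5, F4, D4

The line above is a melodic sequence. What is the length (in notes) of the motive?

5

15 notes total. Splitting into 3 groups of 5:
A5 Bb5 G5 C5 A4 | F5 G5 Eb5 A4 F4 | D5 Eb5 C5 F4 D4
That's a consistent down a 3rd shift per cell, and no other grouping gives one.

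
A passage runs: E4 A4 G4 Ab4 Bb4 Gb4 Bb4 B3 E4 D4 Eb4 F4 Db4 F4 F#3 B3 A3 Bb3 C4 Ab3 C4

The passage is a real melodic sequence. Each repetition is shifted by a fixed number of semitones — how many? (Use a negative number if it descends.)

-5

Unit = 7 notes; the statements start on E4, B3, F#3, moving down a 4th each time.
E4 to B3 spans -5 semitones.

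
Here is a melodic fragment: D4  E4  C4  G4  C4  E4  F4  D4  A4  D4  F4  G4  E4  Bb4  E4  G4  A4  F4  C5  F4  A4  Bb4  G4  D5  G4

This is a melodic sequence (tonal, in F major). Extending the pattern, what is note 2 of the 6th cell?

C5

Grouping in 5s, the 2nd note of each cell is E4, F4, G4, A4, Bb4.
One more up a 2nd gives C5.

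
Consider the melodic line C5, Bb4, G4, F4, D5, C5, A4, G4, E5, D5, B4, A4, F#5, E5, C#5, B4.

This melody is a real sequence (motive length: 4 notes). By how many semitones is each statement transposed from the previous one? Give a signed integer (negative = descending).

Taking 4-note groups, the heads are C5, D5, E5, F#5: the pattern moves up a 2nd.
C5 to D5 spans +2 semitones.

2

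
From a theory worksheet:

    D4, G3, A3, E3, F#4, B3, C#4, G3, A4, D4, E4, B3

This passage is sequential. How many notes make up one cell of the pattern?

12 notes total. Splitting into 3 groups of 4:
D4 G3 A3 E3 | F#4 B3 C#4 G3 | A4 D4 E4 B3
Each cell is the previous one up a 3rd — so the unit is 4 notes.

4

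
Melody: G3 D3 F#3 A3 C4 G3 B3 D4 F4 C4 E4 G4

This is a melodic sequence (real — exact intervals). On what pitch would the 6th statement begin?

Ab5

Unit = 4 notes; the statements start on G3, C4, F4, moving up a 4th each time.
Continuing: Bb4 → Eb5 → Ab5. Statement 6 starts on Ab5.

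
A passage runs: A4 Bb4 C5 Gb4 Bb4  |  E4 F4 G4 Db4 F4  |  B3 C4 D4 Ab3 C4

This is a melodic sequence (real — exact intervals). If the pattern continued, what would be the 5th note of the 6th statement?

The unit is 5 notes. Position-5 pitches of the 3 shown cells: Bb4, F4, C4.
Extending down a 4th: G3 → D3 → A2.

A2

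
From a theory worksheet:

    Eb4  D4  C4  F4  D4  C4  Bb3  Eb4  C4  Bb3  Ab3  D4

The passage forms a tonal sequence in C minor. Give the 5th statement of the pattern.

Ab3 G3 F3 Bb3

Taking 4-note groups, the heads are Eb4, D4, C4: the pattern moves down a 2nd.
Carrying on: Bb3 → Ab3.
Statement 5 starts on Ab3 and keeps the same diatonic contour: Ab3 G3 F3 Bb3.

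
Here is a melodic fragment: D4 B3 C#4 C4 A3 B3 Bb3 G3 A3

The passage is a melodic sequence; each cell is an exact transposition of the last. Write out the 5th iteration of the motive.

Gb3 Eb3 F3

Taking 3-note groups, the heads are D4, C4, Bb3: the pattern moves down a 2nd.
Extending down a 2nd: Ab3 → Gb3.
From Gb3 the exact shape gives Gb3 Eb3 F3.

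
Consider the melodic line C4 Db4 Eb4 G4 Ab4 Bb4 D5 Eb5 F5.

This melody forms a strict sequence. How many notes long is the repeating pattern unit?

There are 9 notes; a 3-note unit gives 3 cells:
C4 Db4 Eb4 | G4 Ab4 Bb4 | D5 Eb5 F5
Every group is a transposition up a 5th of the one before; no shorter unit works.

3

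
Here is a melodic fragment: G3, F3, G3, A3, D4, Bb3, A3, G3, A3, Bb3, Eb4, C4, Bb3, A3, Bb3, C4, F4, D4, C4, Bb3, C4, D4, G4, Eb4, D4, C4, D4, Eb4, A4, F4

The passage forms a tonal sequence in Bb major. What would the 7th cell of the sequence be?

The 6-note cells begin on G3, A3, Bb3, C4, D4 — each up a 2nd from the last.
Carrying on: Eb4 → F4.
Statement 7 starts on F4 and keeps the same diatonic contour: F4 Eb4 F4 G4 C5 A4.

F4 Eb4 F4 G4 C5 A4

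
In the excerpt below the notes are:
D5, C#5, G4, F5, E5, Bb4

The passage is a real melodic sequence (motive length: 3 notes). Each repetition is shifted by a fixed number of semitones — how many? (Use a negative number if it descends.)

The 3-note cells begin on D5, F5 — each up a 3rd from the last.
Counting half-steps from D5 to F5: 3.

3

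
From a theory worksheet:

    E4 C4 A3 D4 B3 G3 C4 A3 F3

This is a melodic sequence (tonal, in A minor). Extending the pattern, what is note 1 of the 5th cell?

Grouping in 3s, the 1st note of each cell is E4, D4, C4.
Each moves down a 2nd. Continuing: B3 → A3.

A3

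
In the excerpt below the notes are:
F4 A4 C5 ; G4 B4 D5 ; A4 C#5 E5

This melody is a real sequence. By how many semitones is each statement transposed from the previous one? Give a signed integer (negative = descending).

2

With a 3-note motive the entries are F4, G4, A4, each up a 2nd from the previous.
F4 to G4 spans +2 semitones.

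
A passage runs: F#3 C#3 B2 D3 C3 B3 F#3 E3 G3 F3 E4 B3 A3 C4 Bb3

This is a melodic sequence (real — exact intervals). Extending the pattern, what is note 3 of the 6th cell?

With 5-note cells, note 3 of each statement runs B2, E3, A3.
Each moves up a 4th. Continuing: D4 → G4 → C5.

C5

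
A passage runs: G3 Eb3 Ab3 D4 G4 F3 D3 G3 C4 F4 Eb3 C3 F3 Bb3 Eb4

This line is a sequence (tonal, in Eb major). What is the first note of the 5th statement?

C3

Unit = 5 notes; the statements start on G3, F3, Eb3, moving down a 2nd each time.
Extending the heads down a 2nd: D3 → C3.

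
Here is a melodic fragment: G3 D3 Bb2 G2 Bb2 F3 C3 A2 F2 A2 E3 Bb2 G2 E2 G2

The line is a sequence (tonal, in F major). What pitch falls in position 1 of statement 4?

D3

The unit is 5 notes. Position-1 pitches of the 3 shown cells: G3, F3, E3.
Each moves down a 2nd; the next is D3.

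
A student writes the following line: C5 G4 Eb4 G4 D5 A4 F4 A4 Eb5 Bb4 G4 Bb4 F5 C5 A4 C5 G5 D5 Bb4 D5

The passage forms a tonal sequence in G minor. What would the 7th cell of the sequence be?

Bb5 F5 D5 F5

Unit = 4 notes; the statements start on C5, D5, Eb5, F5, G5, moving up a 2nd each time.
Continuing the starts: A5 → Bb5.
So cell 7 is Bb5 F5 D5 F5.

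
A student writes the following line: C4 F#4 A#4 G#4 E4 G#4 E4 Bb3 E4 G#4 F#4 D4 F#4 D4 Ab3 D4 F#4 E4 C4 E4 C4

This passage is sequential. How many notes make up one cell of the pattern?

7

Try groups of 7 (3 cells in 21 notes):
C4 F#4 A#4 G#4 E4 G#4 E4 | Bb3 E4 G#4 F#4 D4 F#4 D4 | Ab3 D4 F#4 E4 C4 E4 C4
That's a consistent down a 2nd shift per cell, and no other grouping gives one.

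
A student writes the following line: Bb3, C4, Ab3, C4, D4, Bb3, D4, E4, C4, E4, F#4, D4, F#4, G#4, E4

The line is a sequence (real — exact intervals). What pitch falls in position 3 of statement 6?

With 3-note cells, note 3 of each statement runs Ab3, Bb3, C4, D4, E4.
Each moves up a 2nd; the next is F#4.

F#4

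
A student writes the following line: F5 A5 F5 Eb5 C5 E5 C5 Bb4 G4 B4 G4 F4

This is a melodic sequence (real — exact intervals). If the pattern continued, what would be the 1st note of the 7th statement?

B2

Grouping in 4s, the 1st note of each cell is F5, C5, G4.
Extending down a 4th: D4 → A3 → E3 → B2.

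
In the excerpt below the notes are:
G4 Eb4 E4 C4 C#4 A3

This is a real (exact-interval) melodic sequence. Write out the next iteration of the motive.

A#3 F#3

Taking 2-note groups, the heads are G4, E4, C#4: the pattern moves down a 3rd.
From A#3 the exact shape gives A#3 F#3.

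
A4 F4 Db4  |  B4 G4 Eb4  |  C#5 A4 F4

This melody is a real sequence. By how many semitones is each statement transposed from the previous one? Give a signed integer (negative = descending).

2

The 3-note cells begin on A4, B4, C#5 — each up a 2nd from the last.
A4 to B4 spans +2 semitones.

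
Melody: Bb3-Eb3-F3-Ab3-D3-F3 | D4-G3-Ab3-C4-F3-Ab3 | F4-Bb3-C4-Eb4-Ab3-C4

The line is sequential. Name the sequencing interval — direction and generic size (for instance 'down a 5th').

up a 3rd

The 6-note cells begin on Bb3, D4, F4 — each up a 3rd from the last.
Bb3 to D4 is up a 3rd.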